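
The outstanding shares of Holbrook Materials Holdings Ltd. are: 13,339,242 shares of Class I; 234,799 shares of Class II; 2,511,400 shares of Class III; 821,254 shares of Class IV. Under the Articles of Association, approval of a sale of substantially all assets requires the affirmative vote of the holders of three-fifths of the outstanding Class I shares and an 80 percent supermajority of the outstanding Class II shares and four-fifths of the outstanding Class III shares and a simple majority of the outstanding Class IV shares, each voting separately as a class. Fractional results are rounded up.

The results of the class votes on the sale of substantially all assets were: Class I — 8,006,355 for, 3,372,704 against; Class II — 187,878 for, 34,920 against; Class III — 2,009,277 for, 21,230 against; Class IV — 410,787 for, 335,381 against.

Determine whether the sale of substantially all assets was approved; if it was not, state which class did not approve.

Approved — every class gave the required vote.

Class I: 3/5 of 13339242 = 8003545.20, rounded up to 8003546; 8,003,546 required, 8,006,355 in favor — approved.
Class II: 4/5 of 234799 = 187839.20, rounded up to 187840; 187,840 required, 187,878 in favor — approved.
Class III: 4/5 of 2511400 = 2009120; 2,009,120 required, 2,009,277 in favor — approved.
Class IV: a majority of 821254 is 410628; 410,628 required, 410,787 in favor — approved.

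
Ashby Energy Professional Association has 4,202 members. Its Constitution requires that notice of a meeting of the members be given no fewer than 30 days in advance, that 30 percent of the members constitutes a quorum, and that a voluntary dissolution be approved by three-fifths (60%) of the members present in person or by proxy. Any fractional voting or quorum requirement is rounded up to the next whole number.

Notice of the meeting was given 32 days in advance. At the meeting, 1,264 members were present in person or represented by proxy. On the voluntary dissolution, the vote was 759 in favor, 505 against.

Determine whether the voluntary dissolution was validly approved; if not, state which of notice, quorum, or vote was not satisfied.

Notice: 32 days given; 30 required. Satisfied.
Quorum: 30% of 4,202 = 1,260.60, rounded up to 1,261; 1,264 present. Satisfied.
Vote: requires three-fifths of those present (1,264); 3/5 of 1264 = 758.40, rounded up to 759, so 759 needed; 759 in favor. Satisfied.

Valid — all requirements satisfied.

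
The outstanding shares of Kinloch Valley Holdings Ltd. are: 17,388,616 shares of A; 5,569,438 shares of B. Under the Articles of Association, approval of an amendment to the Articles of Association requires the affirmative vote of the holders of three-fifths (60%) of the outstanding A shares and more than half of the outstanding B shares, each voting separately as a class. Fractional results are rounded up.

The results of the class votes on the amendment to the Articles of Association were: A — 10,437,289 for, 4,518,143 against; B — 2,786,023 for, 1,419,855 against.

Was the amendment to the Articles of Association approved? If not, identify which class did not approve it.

Approved — every class gave the required vote.

A: 3/5 of 17388616 = 10433169.60, rounded up to 10433170; 10,433,170 required, 10,437,289 in favor — approved.
B: a majority of 5569438 is 2784720; 2,784,720 required, 2,786,023 in favor — approved.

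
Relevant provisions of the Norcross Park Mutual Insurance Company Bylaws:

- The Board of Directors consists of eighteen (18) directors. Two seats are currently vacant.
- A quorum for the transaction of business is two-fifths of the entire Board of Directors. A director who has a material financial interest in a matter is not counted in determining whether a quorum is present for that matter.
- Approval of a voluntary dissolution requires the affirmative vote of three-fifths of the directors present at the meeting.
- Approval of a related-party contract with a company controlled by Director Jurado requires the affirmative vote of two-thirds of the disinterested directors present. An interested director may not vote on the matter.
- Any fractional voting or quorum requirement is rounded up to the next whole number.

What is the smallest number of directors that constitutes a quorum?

2/5 of 18 = 7.20, rounded up to 8.

8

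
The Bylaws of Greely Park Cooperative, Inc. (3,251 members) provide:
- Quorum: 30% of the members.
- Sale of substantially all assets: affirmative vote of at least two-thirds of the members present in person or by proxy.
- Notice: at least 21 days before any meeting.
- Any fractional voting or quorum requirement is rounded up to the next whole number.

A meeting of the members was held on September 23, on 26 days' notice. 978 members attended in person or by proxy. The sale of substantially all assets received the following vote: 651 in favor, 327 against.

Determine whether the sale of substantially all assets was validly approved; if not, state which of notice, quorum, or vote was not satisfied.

Invalid — vote requirement not satisfied.

Notice: 26 days given; 21 required. Satisfied.
Quorum: 30% of 3,251 = 975.30, rounded up to 976; 978 present. Satisfied.
Vote: requires two-thirds of those present (978); 2/3 of 978 = 652, so 652 needed; 651 in favor. Not satisfied.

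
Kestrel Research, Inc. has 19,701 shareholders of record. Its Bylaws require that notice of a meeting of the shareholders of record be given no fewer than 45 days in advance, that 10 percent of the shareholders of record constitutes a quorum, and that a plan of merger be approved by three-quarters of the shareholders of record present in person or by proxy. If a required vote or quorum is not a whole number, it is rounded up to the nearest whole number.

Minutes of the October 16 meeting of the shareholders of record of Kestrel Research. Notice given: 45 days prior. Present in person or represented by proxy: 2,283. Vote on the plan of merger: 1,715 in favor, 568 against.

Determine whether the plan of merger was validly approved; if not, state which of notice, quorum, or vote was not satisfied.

Notice: 45 days given; 45 required. Satisfied.
Quorum: 10% of 19,701 = 1,970.10, rounded up to 1,971; 2,283 present. Satisfied.
Vote: requires three-fourths of those present (2,283); 3/4 of 2283 = 1712.25, rounded up to 1713, so 1,713 needed; 1,715 in favor. Satisfied.

Valid — all requirements satisfied.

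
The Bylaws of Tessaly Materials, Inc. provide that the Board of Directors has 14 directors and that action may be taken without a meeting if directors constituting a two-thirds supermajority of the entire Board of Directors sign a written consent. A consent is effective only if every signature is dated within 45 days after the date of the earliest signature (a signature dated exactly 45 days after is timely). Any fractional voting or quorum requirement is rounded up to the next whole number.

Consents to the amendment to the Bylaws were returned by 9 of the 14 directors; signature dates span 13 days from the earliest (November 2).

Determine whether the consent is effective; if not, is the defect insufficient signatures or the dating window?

Not effective — insufficient signatures.

Signatures required: a two-thirds supermajority of 14 — 2/3 of 14 = 9.33, rounded up to 10, so 10 needed; 9 signed. Insufficient.
Dating window: the latest signature is 13 days after the earliest; the limit is 45 days. Within the window.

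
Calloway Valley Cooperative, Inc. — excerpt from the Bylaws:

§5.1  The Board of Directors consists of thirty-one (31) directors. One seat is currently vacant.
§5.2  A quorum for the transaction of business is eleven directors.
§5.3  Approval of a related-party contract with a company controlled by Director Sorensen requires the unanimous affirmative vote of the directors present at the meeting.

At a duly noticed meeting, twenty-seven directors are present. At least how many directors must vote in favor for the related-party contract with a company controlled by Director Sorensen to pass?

27

The related-party contract with a company controlled by Director Sorensen requires the unanimous vote of the directors present (27).
Unanimous means all 27.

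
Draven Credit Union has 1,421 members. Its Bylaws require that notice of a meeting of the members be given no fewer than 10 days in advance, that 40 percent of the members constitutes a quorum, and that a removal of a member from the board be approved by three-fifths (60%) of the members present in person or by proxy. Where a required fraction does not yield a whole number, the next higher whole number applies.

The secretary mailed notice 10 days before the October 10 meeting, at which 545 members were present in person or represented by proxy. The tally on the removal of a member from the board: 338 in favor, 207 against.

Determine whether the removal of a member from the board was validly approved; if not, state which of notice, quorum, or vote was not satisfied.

Invalid — quorum requirement not satisfied.

Notice: 10 days given; 10 required. Satisfied.
Quorum: 40% of 1,421 = 568.40, rounded up to 569; 545 present. Not satisfied.
Vote: requires three-fifths of those present (545); 3/5 of 545 = 327, so 327 needed; 338 in favor. Satisfied.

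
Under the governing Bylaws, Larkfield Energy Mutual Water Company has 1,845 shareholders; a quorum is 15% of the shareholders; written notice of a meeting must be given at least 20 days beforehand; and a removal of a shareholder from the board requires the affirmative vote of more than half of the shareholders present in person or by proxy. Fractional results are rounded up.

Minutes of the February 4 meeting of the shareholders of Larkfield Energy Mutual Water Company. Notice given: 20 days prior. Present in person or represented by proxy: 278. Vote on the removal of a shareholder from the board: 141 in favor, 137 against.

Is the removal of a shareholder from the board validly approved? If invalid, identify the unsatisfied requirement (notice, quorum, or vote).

Valid — all requirements satisfied.

Notice: 20 days given; 20 required. Satisfied.
Quorum: 15% of 1,845 = 276.75, rounded up to 277; 278 present. Satisfied.
Vote: requires a majority of those present (278); a majority of 278 is 140, so 140 needed; 141 in favor. Satisfied.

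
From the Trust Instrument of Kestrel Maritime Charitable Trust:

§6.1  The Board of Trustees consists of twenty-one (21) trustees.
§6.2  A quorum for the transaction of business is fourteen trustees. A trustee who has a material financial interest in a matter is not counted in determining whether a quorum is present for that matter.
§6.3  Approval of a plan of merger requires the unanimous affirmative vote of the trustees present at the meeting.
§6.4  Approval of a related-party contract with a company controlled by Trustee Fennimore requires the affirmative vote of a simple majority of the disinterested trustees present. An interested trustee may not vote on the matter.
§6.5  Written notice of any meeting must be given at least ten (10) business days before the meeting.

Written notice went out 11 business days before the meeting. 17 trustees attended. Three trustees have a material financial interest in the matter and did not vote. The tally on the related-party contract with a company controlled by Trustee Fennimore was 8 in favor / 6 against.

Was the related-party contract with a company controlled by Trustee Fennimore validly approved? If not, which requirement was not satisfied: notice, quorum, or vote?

Notice: 11 business days given; 10 required (11 ≥ 10). Satisfied.
Quorum: 17 present, but the 3 interested trustees do not count, leaving 14. Quorum is 14. Satisfied.
Vote: the related-party contract with a company controlled by Trustee Fennimore requires a majority of the disinterested trustees present (17 − 3 = 14). A majority of 14 is 8, so 8 affirmative votes are needed; 8 voted in favor. Satisfied.

Valid — all requirements satisfied.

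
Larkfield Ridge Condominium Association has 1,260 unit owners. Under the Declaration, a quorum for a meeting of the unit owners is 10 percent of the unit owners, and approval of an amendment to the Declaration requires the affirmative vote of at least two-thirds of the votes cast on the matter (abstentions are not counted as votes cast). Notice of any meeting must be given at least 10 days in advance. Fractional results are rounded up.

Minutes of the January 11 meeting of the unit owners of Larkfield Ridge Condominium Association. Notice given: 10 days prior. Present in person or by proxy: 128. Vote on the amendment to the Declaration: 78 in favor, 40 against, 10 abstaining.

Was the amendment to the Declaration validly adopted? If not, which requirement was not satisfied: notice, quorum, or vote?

Notice: 10 days given; 10 required. Satisfied.
Quorum: 10% of 1,260 = 126; 128 present. Satisfied.
Vote: requires two-thirds of the votes cast (128 − 10 abstaining = 118); 2/3 of 118 = 78.67, rounded up to 79, so 79 needed; 78 in favor. Not satisfied.

Invalid — vote requirement not satisfied.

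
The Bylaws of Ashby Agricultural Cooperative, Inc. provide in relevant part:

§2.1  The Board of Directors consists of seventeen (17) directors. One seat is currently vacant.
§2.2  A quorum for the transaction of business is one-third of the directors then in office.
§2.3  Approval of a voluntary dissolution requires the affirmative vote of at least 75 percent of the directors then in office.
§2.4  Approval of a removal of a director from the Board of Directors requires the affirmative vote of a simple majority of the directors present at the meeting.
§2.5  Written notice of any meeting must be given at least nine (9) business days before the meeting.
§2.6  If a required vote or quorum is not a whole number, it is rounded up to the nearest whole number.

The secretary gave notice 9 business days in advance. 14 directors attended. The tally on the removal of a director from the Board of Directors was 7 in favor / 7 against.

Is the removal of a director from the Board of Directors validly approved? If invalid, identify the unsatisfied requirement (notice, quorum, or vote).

Notice: 9 business days given; 9 required (9 ≥ 9). Satisfied.
Quorum: 14 present; quorum is 6. Satisfied.
Vote: the removal of a director from the Board of Directors requires a majority of the directors present (14). A majority of 14 is 8, so 8 affirmative votes are needed; 7 voted in favor. Not satisfied.

Invalid — vote requirement not satisfied.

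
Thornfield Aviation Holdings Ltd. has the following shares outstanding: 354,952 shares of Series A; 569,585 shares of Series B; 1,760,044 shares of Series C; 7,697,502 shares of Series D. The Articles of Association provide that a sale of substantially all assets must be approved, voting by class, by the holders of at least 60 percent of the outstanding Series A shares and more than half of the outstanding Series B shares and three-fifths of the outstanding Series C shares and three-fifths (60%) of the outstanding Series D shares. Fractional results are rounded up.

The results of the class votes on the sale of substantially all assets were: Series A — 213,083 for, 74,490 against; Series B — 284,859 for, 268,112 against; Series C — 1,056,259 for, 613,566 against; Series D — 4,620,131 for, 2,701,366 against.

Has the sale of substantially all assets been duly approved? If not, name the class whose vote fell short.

Approved — every class gave the required vote.

Series A: 3/5 of 354952 = 212971.20, rounded up to 212972; 212,972 required, 213,083 in favor — approved.
Series B: a majority of 569585 is 284793; 284,793 required, 284,859 in favor — approved.
Series C: 3/5 of 1760044 = 1056026.40, rounded up to 1056027; 1,056,027 required, 1,056,259 in favor — approved.
Series D: 3/5 of 7697502 = 4618501.20, rounded up to 4618502; 4,618,502 required, 4,620,131 in favor — approved.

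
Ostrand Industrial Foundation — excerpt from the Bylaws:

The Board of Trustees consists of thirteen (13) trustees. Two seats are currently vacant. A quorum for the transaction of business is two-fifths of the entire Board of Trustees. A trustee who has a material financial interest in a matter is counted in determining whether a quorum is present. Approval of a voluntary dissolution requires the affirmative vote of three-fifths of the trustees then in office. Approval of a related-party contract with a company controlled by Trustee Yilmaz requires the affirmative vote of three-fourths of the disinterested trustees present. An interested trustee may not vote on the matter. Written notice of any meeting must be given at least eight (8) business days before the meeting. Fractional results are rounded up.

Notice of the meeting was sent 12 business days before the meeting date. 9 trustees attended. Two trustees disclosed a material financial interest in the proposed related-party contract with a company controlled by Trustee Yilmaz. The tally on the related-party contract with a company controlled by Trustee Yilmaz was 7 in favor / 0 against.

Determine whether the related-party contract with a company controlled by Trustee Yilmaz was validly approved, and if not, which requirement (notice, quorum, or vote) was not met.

Notice: 12 business days given; 8 required (12 ≥ 8). Satisfied.
Quorum: 9 present (interested trustees count toward quorum); quorum is 6. Satisfied.
Vote: the related-party contract with a company controlled by Trustee Yilmaz requires three-fourths of the disinterested trustees present (9 − 2 = 7). 3/4 of 7 = 5.25, rounded up to 6, so 6 affirmative votes are needed; 7 voted in favor. Satisfied.

Valid — all requirements satisfied.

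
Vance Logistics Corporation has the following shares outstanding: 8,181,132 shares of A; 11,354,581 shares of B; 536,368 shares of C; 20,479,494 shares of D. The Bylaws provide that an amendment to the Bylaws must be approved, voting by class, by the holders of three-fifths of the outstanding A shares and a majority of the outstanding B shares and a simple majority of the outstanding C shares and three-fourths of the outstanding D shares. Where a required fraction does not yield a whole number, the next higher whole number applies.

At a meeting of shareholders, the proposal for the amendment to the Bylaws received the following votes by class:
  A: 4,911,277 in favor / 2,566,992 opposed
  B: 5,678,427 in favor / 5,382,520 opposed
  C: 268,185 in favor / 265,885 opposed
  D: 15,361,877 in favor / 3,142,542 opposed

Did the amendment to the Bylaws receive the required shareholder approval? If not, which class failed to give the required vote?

A: 3/5 of 8181132 = 4908679.20, rounded up to 4908680; 4,908,680 required, 4,911,277 in favor — approved.
B: a majority of 11354581 is 5677291; 5,677,291 required, 5,678,427 in favor — approved.
C: a majority of 536368 is 268185; 268,185 required, 268,185 in favor — approved.
D: 3/4 of 20479494 = 15359620.50, rounded up to 15359621; 15,359,621 required, 15,361,877 in favor — approved.

Approved — every class gave the required vote.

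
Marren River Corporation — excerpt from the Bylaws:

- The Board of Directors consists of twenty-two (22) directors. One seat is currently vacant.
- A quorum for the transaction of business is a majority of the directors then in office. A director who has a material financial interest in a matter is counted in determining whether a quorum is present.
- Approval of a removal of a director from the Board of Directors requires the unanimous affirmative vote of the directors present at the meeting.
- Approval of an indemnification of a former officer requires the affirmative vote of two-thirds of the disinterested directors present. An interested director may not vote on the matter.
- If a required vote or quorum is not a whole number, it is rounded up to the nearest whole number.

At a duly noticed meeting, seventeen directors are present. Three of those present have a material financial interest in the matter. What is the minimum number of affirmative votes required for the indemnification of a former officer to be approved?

10

The indemnification of a former officer requires two-thirds of the disinterested directors present (17 − 3 = 14).
2/3 of 14 = 9.33, rounded up to 10.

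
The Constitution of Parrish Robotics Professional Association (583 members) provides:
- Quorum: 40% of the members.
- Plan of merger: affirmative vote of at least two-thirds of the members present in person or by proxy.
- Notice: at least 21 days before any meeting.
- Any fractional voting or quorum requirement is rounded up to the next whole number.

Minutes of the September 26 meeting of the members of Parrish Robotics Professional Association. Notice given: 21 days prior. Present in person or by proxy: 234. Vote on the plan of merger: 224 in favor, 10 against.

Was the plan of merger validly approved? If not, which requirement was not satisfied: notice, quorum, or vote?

Notice: 21 days given; 21 required. Satisfied.
Quorum: 40% of 583 = 233.20, rounded up to 234; 234 present. Satisfied.
Vote: requires two-thirds of those present (234); 2/3 of 234 = 156, so 156 needed; 224 in favor. Satisfied.

Valid — all requirements satisfied.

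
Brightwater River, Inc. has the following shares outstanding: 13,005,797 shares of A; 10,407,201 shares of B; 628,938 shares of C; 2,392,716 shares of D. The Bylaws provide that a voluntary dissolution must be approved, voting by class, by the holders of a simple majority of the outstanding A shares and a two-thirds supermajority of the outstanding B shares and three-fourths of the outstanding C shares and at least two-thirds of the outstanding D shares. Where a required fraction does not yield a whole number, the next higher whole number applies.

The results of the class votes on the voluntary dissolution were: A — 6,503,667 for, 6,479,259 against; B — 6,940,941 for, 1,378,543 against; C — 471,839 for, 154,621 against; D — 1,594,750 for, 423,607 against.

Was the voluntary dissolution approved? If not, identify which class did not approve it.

Not approved — the D shares did not give the required vote.

A: a majority of 13005797 is 6502899; 6,502,899 required, 6,503,667 in favor — approved.
B: 2/3 of 10407201 = 6938134; 6,938,134 required, 6,940,941 in favor — approved.
C: 3/4 of 628938 = 471703.50, rounded up to 471704; 471,704 required, 471,839 in favor — approved.
D: 2/3 of 2392716 = 1595144; 1,595,144 required, 1,594,750 in favor — not approved.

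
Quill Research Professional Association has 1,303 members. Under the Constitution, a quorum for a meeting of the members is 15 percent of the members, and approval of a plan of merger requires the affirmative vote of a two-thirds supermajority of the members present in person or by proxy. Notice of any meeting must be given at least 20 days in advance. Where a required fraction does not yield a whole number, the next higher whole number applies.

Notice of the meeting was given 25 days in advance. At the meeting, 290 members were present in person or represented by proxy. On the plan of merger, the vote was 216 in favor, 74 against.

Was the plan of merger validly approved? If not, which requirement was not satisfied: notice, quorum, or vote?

Valid — all requirements satisfied.

Notice: 25 days given; 20 required. Satisfied.
Quorum: 15% of 1,303 = 195.45, rounded up to 196; 290 present. Satisfied.
Vote: requires two-thirds of those present (290); 2/3 of 290 = 193.33, rounded up to 194, so 194 needed; 216 in favor. Satisfied.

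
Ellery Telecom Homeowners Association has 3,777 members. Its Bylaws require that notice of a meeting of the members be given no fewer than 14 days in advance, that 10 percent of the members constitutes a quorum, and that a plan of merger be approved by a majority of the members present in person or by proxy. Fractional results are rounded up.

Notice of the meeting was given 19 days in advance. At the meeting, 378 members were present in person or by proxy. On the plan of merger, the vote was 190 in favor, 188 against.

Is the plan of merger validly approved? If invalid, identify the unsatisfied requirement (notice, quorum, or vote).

Notice: 19 days given; 14 required. Satisfied.
Quorum: 10% of 3,777 = 377.70, rounded up to 378; 378 present. Satisfied.
Vote: requires a majority of those present (378); a majority of 378 is 190, so 190 needed; 190 in favor. Satisfied.

Valid — all requirements satisfied.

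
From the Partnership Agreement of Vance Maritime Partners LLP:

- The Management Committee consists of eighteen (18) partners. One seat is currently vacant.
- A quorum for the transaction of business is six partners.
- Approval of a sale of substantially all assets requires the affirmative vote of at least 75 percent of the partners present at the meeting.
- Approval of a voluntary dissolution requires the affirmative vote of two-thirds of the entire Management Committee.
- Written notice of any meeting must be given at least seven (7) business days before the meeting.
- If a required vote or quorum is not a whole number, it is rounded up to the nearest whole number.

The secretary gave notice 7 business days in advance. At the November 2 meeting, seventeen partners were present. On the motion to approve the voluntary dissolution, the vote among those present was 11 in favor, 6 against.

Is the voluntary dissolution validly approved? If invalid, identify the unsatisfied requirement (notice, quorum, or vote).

Notice: 7 business days given; 7 required (7 ≥ 7). Satisfied.
Quorum: 17 present; quorum is 6. Satisfied.
Vote: the voluntary dissolution requires two-thirds of the entire Management Committee (18). 2/3 of 18 = 12, so 12 affirmative votes are needed; 11 voted in favor. Not satisfied.

Invalid — vote requirement not satisfied.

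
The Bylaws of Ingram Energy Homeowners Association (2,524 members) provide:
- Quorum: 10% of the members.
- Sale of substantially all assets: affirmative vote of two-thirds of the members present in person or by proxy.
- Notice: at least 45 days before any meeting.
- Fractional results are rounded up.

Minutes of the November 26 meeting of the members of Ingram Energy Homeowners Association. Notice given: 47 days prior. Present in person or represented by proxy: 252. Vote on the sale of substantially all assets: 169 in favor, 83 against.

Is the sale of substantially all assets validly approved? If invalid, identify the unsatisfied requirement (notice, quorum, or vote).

Notice: 47 days given; 45 required. Satisfied.
Quorum: 10% of 2,524 = 252.40, rounded up to 253; 252 present. Not satisfied.
Vote: requires two-thirds of those present (252); 2/3 of 252 = 168, so 168 needed; 169 in favor. Satisfied.

Invalid — quorum requirement not satisfied.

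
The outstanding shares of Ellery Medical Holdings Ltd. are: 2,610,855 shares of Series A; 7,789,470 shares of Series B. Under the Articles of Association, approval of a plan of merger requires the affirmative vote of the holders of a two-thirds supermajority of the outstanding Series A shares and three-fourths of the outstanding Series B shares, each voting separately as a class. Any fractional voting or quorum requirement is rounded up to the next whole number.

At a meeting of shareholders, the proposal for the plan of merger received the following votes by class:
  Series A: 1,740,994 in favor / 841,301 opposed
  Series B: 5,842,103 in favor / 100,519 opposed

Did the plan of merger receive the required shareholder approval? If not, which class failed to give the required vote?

Series A: 2/3 of 2610855 = 1740570; 1,740,570 required, 1,740,994 in favor — approved.
Series B: 3/4 of 7789470 = 5842102.50, rounded up to 5842103; 5,842,103 required, 5,842,103 in favor — approved.

Approved — every class gave the required vote.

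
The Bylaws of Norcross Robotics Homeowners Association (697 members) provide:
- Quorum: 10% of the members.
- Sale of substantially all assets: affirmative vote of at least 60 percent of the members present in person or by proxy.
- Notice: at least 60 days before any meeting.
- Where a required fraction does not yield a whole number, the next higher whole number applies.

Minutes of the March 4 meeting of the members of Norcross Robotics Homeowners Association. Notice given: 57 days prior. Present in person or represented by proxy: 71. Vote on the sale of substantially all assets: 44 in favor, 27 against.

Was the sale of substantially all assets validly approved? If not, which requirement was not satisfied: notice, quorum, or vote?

Notice: 57 days given; 60 required. Not satisfied.
Quorum: 10% of 697 = 69.70, rounded up to 70; 71 present. Satisfied.
Vote: requires three-fifths of those present (71); 3/5 of 71 = 42.60, rounded up to 43, so 43 needed; 44 in favor. Satisfied.

Invalid — notice requirement not satisfied.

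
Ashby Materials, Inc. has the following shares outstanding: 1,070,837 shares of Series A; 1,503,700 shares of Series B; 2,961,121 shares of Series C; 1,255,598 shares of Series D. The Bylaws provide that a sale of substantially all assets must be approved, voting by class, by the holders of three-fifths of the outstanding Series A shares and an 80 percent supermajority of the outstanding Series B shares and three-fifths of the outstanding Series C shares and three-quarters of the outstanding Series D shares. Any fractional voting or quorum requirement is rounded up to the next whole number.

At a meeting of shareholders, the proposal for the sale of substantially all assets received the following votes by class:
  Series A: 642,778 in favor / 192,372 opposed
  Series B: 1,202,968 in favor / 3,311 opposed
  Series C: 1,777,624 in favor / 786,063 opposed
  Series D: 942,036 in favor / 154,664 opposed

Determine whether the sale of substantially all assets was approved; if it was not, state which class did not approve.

Series A: 3/5 of 1070837 = 642502.20, rounded up to 642503; 642,503 required, 642,778 in favor — approved.
Series B: 4/5 of 1503700 = 1202960; 1,202,960 required, 1,202,968 in favor — approved.
Series C: 3/5 of 2961121 = 1776672.60, rounded up to 1776673; 1,776,673 required, 1,777,624 in favor — approved.
Series D: 3/4 of 1255598 = 941698.50, rounded up to 941699; 941,699 required, 942,036 in favor — approved.

Approved — every class gave the required vote.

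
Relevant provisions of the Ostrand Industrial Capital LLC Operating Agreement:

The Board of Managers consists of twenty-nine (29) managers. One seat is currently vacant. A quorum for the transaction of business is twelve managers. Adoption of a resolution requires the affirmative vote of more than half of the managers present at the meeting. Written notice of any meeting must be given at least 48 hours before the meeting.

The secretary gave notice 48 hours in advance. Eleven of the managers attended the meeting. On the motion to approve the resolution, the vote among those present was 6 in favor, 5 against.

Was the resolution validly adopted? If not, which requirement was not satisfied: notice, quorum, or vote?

Invalid — quorum requirement not satisfied.

Notice: 48 hours given; 48 required (48 ≥ 48). Satisfied.
Quorum: 11 present; quorum is 12. Not satisfied.
Vote: the resolution requires a majority of the managers present (11). A majority of 11 is 6, so 6 affirmative votes are needed; 6 voted in favor. Satisfied. (Moot — without a quorum no business can be validly transacted.)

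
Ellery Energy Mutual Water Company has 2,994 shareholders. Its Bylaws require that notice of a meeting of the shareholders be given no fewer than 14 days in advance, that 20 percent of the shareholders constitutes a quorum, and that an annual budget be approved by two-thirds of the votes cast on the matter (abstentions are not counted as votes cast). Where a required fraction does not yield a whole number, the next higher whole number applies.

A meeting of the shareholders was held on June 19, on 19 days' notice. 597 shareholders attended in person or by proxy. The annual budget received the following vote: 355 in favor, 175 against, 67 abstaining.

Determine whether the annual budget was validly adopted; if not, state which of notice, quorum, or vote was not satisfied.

Invalid — quorum requirement not satisfied.

Notice: 19 days given; 14 required. Satisfied.
Quorum: 20% of 2,994 = 598.80, rounded up to 599; 597 present. Not satisfied.
Vote: requires two-thirds of the votes cast (597 − 67 abstaining = 530); 2/3 of 530 = 353.33, rounded up to 354, so 354 needed; 355 in favor. Satisfied.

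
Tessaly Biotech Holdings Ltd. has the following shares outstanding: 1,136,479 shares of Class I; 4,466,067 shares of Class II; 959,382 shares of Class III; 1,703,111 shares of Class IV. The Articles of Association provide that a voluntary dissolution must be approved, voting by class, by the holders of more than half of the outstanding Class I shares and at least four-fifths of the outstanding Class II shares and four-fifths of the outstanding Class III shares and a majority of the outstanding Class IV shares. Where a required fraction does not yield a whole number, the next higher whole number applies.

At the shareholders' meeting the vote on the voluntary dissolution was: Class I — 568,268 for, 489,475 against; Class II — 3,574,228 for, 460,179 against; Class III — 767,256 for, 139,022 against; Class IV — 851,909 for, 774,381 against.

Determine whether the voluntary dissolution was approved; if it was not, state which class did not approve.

Not approved — the Class III shares did not give the required vote.

Class I: a majority of 1136479 is 568240; 568,240 required, 568,268 in favor — approved.
Class II: 4/5 of 4466067 = 3572853.60, rounded up to 3572854; 3,572,854 required, 3,574,228 in favor — approved.
Class III: 4/5 of 959382 = 767505.60, rounded up to 767506; 767,506 required, 767,256 in favor — not approved.
Class IV: a majority of 1703111 is 851556; 851,556 required, 851,909 in favor — approved.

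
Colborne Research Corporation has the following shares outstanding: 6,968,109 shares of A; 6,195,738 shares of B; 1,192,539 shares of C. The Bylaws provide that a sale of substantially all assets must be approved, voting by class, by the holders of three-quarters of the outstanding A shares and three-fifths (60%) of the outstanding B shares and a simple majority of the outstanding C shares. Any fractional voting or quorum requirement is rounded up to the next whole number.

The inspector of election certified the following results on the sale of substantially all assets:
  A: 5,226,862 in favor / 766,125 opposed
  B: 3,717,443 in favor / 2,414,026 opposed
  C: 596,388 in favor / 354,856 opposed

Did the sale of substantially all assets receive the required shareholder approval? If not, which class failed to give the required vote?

A: 3/4 of 6968109 = 5226081.75, rounded up to 5226082; 5,226,082 required, 5,226,862 in favor — approved.
B: 3/5 of 6195738 = 3717442.80, rounded up to 3717443; 3,717,443 required, 3,717,443 in favor — approved.
C: a majority of 1192539 is 596270; 596,270 required, 596,388 in favor — approved.

Approved — every class gave the required vote.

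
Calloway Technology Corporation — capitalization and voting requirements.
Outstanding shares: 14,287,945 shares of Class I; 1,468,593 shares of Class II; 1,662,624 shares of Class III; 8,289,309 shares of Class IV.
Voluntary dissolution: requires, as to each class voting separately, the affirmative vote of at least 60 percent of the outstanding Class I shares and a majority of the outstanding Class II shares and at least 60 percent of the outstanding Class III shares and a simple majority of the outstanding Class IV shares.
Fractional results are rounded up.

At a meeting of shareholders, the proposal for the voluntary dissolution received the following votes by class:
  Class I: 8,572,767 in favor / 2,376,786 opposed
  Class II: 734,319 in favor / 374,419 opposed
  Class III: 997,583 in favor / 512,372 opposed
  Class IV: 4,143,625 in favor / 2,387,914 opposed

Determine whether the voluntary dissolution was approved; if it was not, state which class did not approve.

Class I: 3/5 of 14287945 = 8572767; 8,572,767 required, 8,572,767 in favor — approved.
Class II: a majority of 1468593 is 734297; 734,297 required, 734,319 in favor — approved.
Class III: 3/5 of 1662624 = 997574.40, rounded up to 997575; 997,575 required, 997,583 in favor — approved.
Class IV: a majority of 8289309 is 4144655; 4,144,655 required, 4,143,625 in favor — not approved.

Not approved — the Class IV shares did not give the required vote.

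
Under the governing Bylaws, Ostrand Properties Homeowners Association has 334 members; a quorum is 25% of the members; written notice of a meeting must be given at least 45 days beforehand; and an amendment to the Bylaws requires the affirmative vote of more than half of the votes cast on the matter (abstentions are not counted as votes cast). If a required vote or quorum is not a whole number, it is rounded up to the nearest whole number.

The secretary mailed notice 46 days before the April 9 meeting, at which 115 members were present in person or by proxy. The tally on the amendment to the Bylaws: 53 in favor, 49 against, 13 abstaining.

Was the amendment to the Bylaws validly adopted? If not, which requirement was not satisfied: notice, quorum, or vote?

Valid — all requirements satisfied.

Notice: 46 days given; 45 required. Satisfied.
Quorum: 25% of 334 = 83.50, rounded up to 84; 115 present. Satisfied.
Vote: requires a majority of the votes cast (115 − 13 abstaining = 102); a majority of 102 is 52, so 52 needed; 53 in favor. Satisfied.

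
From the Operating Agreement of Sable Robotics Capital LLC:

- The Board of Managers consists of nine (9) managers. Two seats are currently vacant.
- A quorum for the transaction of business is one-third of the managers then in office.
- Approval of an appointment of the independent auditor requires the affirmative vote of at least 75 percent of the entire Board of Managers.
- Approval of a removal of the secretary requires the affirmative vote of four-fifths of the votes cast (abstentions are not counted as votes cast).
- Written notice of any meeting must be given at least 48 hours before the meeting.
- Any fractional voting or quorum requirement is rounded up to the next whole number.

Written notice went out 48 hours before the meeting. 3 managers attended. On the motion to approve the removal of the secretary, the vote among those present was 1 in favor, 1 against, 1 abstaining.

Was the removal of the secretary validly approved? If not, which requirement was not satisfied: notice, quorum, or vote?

Notice: 48 hours given; 48 required (48 ≥ 48). Satisfied.
Quorum: 3 present; quorum is 3. Satisfied.
Vote: the removal of the secretary requires four-fifths of the votes cast (3 present − 1 abstaining = 2). 4/5 of 2 = 1.60, rounded up to 2, so 2 affirmative votes are needed; 1 voted in favor. Not satisfied.

Invalid — vote requirement not satisfied.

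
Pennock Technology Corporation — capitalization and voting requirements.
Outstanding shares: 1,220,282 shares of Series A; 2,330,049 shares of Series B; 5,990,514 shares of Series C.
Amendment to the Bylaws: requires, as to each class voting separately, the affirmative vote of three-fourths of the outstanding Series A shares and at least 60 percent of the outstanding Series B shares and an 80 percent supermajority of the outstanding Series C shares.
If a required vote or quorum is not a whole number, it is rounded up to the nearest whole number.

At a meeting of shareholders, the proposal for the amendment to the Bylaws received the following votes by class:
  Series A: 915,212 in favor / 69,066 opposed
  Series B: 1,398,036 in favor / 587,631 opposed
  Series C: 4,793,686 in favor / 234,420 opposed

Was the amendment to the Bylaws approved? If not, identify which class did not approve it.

Approved — every class gave the required vote.

Series A: 3/4 of 1220282 = 915211.50, rounded up to 915212; 915,212 required, 915,212 in favor — approved.
Series B: 3/5 of 2330049 = 1398029.40, rounded up to 1398030; 1,398,030 required, 1,398,036 in favor — approved.
Series C: 4/5 of 5990514 = 4792411.20, rounded up to 4792412; 4,792,412 required, 4,793,686 in favor — approved.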